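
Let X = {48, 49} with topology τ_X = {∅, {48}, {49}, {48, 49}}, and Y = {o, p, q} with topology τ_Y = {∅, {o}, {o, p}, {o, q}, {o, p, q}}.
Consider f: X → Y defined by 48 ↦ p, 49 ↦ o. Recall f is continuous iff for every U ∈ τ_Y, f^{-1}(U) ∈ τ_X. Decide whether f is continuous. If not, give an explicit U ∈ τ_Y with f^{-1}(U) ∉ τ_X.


f IS continuous.

Compute f^{-1}(U) for each U ∈ τ_Y:
  U = ∅: f^{-1}(U) = ∅ ∈ τ_X ✓.
  U = {o}: f^{-1}(U) = {49} ∈ τ_X ✓.
  U = {o, p}: f^{-1}(U) = {48, 49} ∈ τ_X ✓.
  U = {o, q}: f^{-1}(U) = {49} ∈ τ_X ✓.
  U = {o, p, q}: f^{-1}(U) = {48, 49} ∈ τ_X ✓.
Every preimage lies in τ_X, so f IS continuous.


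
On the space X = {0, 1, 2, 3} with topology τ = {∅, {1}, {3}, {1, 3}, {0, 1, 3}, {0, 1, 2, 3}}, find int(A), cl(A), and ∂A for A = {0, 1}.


int(A) = {1}, cl(A) = {0, 1, 2}, ∂A = {0, 2}.

Closed sets in (X, τ) are complements of opens:
  closed(X, τ) = {∅, {2}, {0, 2}, {0, 1, 2}, {0, 2, 3}, {0, 1, 2, 3}}.
int(A) = ⋃ {U ∈ τ : U ⊆ A}. Opens contained in A: ∅, {1}.
Taking the union of these: int(A) = {1}.
cl(A) = ⋂ {C closed : A ⊆ C}. Closed sets containing A: {0, 1, 2}, {0, 1, 2, 3}.
Intersecting these: cl(A) = {0, 1, 2}.
∂A = cl(A) ∖ int(A) = {0, 1, 2} ∖ {1} = {0, 2}.


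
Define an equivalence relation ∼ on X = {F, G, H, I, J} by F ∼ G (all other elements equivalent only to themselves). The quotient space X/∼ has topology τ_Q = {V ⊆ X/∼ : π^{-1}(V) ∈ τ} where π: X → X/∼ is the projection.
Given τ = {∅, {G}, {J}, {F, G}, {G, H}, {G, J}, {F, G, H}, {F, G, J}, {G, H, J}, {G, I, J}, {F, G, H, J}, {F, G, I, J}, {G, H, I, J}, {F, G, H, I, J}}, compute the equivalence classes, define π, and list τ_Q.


X/∼ = {[F=G], [H], [I], [J]}; |τ_Q| = 8.

Equivalence classes: [F=G], [H], [I], [J].
Quotient map π: X → X/∼ sends F ↦ [F=G], G ↦ [F=G], H ↦ [H], I ↦ [I], J ↦ [J].
For each subset V ⊆ X/∼, compute π^{-1}(V) ⊆ X and check whether π^{-1}(V) ∈ τ. V is open in τ_Q iff π^{-1}(V) ∈ τ.
  V = {}: π^{-1}(V) = ∅ ∈ τ ✓.
  V = {[F=G]}: π^{-1}(V) = {F, G} ∈ τ ✓.
  V = {[H]}: π^{-1}(V) = {H} ∉ τ ✗.
  V = {[F=G], [H]}: π^{-1}(V) = {F, G, H} ∈ τ ✓.
  V = {[I]}: π^{-1}(V) = {I} ∉ τ ✗.
  V = {[F=G], [I]}: π^{-1}(V) = {F, G, I} ∉ τ ✗.
  V = {[H], [I]}: π^{-1}(V) = {H, I} ∉ τ ✗.
  V = {[F=G], [H], [I]}: π^{-1}(V) = {F, G, H, I} ∉ τ ✗.
  V = {[J]}: π^{-1}(V) = {J} ∈ τ ✓.
  V = {[F=G], [J]}: π^{-1}(V) = {F, G, J} ∈ τ ✓.
  V = {[H], [J]}: π^{-1}(V) = {H, J} ∉ τ ✗.
  V = {[F=G], [H], [J]}: π^{-1}(V) = {F, G, H, J} ∈ τ ✓.
  V = {[I], [J]}: π^{-1}(V) = {I, J} ∉ τ ✗.
  V = {[F=G], [I], [J]}: π^{-1}(V) = {F, G, I, J} ∈ τ ✓.
  V = {[H], [I], [J]}: π^{-1}(V) = {H, I, J} ∉ τ ✗.
  V = {[F=G], [H], [I], [J]}: π^{-1}(V) = {F, G, H, I, J} ∈ τ ✓.
Open sets in the quotient: τ_Q = {{}, {[F=G]}, {[F=G], [H]}, {[J]}, {[F=G], [J]}, {[F=G], [H], [J]}, {[F=G], [I], [J]}, {[F=G], [H], [I], [J]}} (8 elements).


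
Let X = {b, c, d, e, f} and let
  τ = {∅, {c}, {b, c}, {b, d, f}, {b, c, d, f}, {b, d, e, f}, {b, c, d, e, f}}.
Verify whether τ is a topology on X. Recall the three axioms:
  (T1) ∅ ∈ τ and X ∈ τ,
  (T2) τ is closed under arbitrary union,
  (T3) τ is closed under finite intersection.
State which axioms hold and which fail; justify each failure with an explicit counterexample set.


τ is NOT a topology on X.

Axiom (T1): ∅ ∈ τ? Yes; X ∈ τ? Yes.
Axiom (T2/T3): check pairwise unions and intersections of members of τ.
Counterexample for (T3): {b, c} ∩ {b, d, f} = {b} ∉ τ. Therefore τ is NOT a topology.


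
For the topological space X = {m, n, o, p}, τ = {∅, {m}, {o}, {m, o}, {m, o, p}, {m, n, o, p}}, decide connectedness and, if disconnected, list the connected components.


(X, τ) is connected.

Find clopen sets (U ∈ τ with X ∖ U ∈ τ):
  U = ∅, X ∖ U = {m, n, o, p} — both open, so U is clopen.
  U = {m, n, o, p}, X ∖ U = ∅ — both open, so U is clopen.
Only trivial clopens (∅ and X) exist, so (X, τ) is connected.
Compute connected components by grouping points that agree on all clopens:
  component: {m, n, o, p}


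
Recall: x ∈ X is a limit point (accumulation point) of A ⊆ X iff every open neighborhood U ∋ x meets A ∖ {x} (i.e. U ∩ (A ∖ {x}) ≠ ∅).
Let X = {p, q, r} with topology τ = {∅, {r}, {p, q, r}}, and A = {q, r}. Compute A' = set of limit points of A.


A' = {p, q}

For each x ∈ X, list the open sets U ∈ τ with x ∈ U, then check whether U ∩ (A ∖ {x}) ≠ ∅ for every such U.
  x = p: opens ∋ x are {p, q, r}; each meets A ∖ {p}, so x IS a limit point.
  x = q: opens ∋ x are {p, q, r}; each meets A ∖ {q}, so x IS a limit point.
  x = r: open {r} ∋ x has {r} ∩ (A ∖ {r}) = ∅, so x is NOT a limit point.
Collecting: A' = {p, q}.


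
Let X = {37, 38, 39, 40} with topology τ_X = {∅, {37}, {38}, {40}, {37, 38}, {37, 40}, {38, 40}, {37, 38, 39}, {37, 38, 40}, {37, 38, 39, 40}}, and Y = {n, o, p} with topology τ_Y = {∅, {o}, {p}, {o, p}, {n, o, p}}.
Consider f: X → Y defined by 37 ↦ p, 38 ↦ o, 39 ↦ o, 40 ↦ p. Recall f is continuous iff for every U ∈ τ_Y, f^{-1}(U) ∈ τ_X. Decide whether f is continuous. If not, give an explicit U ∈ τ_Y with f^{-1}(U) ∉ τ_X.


f is NOT continuous.

Compute f^{-1}(U) for each U ∈ τ_Y:
  U = ∅: f^{-1}(U) = ∅ ∈ τ_X ✓.
  U = {o}: f^{-1}(U) = {38, 39} ∉ τ_X ✗.
  U = {p}: f^{-1}(U) = {37, 40} ∈ τ_X ✓.
  U = {o, p}: f^{-1}(U) = {37, 38, 39, 40} ∈ τ_X ✓.
  U = {n, o, p}: f^{-1}(U) = {37, 38, 39, 40} ∈ τ_X ✓.
Found U = {o} with f^{-1}(U) = {38, 39} not in τ_X. Therefore f is NOT continuous.


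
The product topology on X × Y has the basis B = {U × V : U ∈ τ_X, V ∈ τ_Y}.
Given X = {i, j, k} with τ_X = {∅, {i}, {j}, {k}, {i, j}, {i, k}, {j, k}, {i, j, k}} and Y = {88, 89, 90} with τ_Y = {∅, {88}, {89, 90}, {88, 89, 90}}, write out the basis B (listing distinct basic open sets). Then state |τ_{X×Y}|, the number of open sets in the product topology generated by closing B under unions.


Basis B = {∅ × ∅, {i} × {88}, {j} × {88}, {k} × {88}, {i, j} × {88}, {i, k} × {88}, {i} × {89, 90}, {j, k} × {88}, {j} × {89, 90}, {k} × {89, 90}, {i} × {88, 89, 90}, {i, j, k} × {88}, {j} × {88, 89, 90}, {k} × {88, 89, 90}, {i, j} × {89, 90}, {i, k} × {89, 90}, {j, k} × {89, 90}, {i, j} × {88, 89, 90}, {i, k} × {88, 89, 90}, {i, j, k} × {89, 90}, {j, k} × {88, 89, 90}, {i, j, k} × {88, 89, 90}}; |τ_{X×Y}| = 64.

Enumerate products U × V with U ∈ τ_X, V ∈ τ_Y (deduplicated):
  ∅ × ∅ = {} (∅)
  {i} × {88} = {(i,88)}
  {j} × {88} = {(j,88)}
  {k} × {88} = {(k,88)}
  {i, j} × {88} = {(i,88), (j,88)}
  {i, k} × {88} = {(i,88), (k,88)}
  {i} × {89, 90} = {(i,89), (i,90)}
  {j, k} × {88} = {(j,88), (k,88)}
  {j} × {89, 90} = {(j,89), (j,90)}
  {k} × {89, 90} = {(k,89), (k,90)}
  {i} × {88, 89, 90} = {(i,88), (i,89), (i,90)}
  {i, j, k} × {88} = {(i,88), (j,88), (k,88)}
  {j} × {88, 89, 90} = {(j,88), (j,89), (j,90)}
  {k} × {88, 89, 90} = {(k,88), (k,89), (k,90)}
  {i, j} × {89, 90} = {(i,89), (i,90), (j,89), (j,90)}
  {i, k} × {89, 90} = {(i,89), (i,90), (k,89), (k,90)}
  {j, k} × {89, 90} = {(j,89), (j,90), (k,89), (k,90)}
  {i, j} × {88, 89, 90} = {(i,88), (i,89), (i,90), (j,88), (j,89), (j,90)}
  {i, k} × {88, 89, 90} = {(i,88), (i,89), (i,90), (k,88), (k,89), (k,90)}
  {i, j, k} × {89, 90} = {(i,89), (i,90), (j,89), (j,90), (k,89), (k,90)}
  {j, k} × {88, 89, 90} = {(j,88), (j,89), (j,90), (k,88), (k,89), (k,90)}
  {i, j, k} × {88, 89, 90} = {(i,88), (i,89), (i,90), (j,88), (j,89), (j,90), (k,88), (k,89), (k,90)}
These 22 distinct sets form the basis B.
Close under arbitrary unions to get τ_{X×Y}; counting gives |τ_{X×Y}| = 64.


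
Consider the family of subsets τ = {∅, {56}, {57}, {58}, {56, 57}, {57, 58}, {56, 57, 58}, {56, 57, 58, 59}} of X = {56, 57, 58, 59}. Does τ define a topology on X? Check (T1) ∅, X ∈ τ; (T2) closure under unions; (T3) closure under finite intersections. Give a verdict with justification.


τ is NOT a topology on X.

Axiom (T1): ∅ ∈ τ? Yes; X ∈ τ? Yes.
Axiom (T2/T3): check pairwise unions and intersections of members of τ.
Counterexample for (T2): {56} ∪ {58} = {56, 58} ∉ τ. Therefore τ is NOT a topology.


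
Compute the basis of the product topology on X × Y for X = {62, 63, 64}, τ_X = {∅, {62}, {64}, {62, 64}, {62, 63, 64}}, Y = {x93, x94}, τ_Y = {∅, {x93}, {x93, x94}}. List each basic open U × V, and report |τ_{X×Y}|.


Basis B = {∅ × ∅, {62} × {x93}, {64} × {x93}, {62} × {x93, x94}, {62, 64} × {x93}, {64} × {x93, x94}, {62, 63, 64} × {x93}, {62, 64} × {x93, x94}, {62, 63, 64} × {x93, x94}}; |τ_{X×Y}| = 14.

Enumerate products U × V with U ∈ τ_X, V ∈ τ_Y (deduplicated):
  ∅ × ∅ = {} (∅)
  {62} × {x93} = {(62,x93)}
  {64} × {x93} = {(64,x93)}
  {62} × {x93, x94} = {(62,x93), (62,x94)}
  {62, 64} × {x93} = {(62,x93), (64,x93)}
  {64} × {x93, x94} = {(64,x93), (64,x94)}
  {62, 63, 64} × {x93} = {(62,x93), (63,x93), (64,x93)}
  {62, 64} × {x93, x94} = {(62,x93), (62,x94), (64,x93), (64,x94)}
  {62, 63, 64} × {x93, x94} = {(62,x93), (62,x94), (63,x93), (63,x94), (64,x93), (64,x94)}
These 9 distinct sets form the basis B.
Close under arbitrary unions to get τ_{X×Y}; counting gives |τ_{X×Y}| = 14.


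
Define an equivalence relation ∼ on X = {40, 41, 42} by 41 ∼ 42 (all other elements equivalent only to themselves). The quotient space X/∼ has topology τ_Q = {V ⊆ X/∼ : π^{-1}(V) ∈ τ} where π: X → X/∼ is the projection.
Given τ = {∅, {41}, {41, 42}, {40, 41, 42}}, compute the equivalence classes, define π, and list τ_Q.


X/∼ = {[40], [41=42]}; |τ_Q| = 3.

Equivalence classes: [40], [41=42].
Quotient map π: X → X/∼ sends 40 ↦ [40], 41 ↦ [41=42], 42 ↦ [41=42].
For each subset V ⊆ X/∼, compute π^{-1}(V) ⊆ X and check whether π^{-1}(V) ∈ τ. V is open in τ_Q iff π^{-1}(V) ∈ τ.
  V = {}: π^{-1}(V) = ∅ ∈ τ ✓.
  V = {[40]}: π^{-1}(V) = {40} ∉ τ ✗.
  V = {[41=42]}: π^{-1}(V) = {41, 42} ∈ τ ✓.
  V = {[40], [41=42]}: π^{-1}(V) = {40, 41, 42} ∈ τ ✓.
Open sets in the quotient: τ_Q = {{}, {[41=42]}, {[40], [41=42]}} (3 elements).


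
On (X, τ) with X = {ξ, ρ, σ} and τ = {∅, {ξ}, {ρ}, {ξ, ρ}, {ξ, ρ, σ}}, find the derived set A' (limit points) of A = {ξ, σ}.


A' = {σ}

For each x ∈ X, list the open sets U ∈ τ with x ∈ U, then check whether U ∩ (A ∖ {x}) ≠ ∅ for every such U.
  x = ξ: open {ξ} ∋ x has {ξ} ∩ (A ∖ {ξ}) = ∅, so x is NOT a limit point.
  x = ρ: open {ρ} ∋ x has {ρ} ∩ (A ∖ {ρ}) = ∅, so x is NOT a limit point.
  x = σ: opens ∋ x are {ξ, ρ, σ}; each meets A ∖ {σ}, so x IS a limit point.
Collecting: A' = {σ}.


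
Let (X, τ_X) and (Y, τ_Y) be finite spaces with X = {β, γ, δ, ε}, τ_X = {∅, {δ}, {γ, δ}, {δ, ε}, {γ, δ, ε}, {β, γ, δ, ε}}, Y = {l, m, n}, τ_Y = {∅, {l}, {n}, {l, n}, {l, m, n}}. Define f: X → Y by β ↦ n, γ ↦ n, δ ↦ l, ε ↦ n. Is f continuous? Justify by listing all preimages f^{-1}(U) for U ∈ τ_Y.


f is NOT continuous.

Compute f^{-1}(U) for each U ∈ τ_Y:
  U = ∅: f^{-1}(U) = ∅ ∈ τ_X ✓.
  U = {l}: f^{-1}(U) = {δ} ∈ τ_X ✓.
  U = {n}: f^{-1}(U) = {β, γ, ε} ∉ τ_X ✗.
  U = {l, n}: f^{-1}(U) = {β, γ, δ, ε} ∈ τ_X ✓.
  U = {l, m, n}: f^{-1}(U) = {β, γ, δ, ε} ∈ τ_X ✓.
Found U = {n} with f^{-1}(U) = {β, γ, ε} not in τ_X. Therefore f is NOT continuous.


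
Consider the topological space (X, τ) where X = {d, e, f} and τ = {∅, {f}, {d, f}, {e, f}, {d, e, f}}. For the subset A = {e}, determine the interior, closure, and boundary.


int(A) = ∅, cl(A) = {e}, ∂A = {e}.

Closed sets in (X, τ) are complements of opens:
  closed(X, τ) = {∅, {d}, {e}, {d, e}, {d, e, f}}.
int(A) = ⋃ {U ∈ τ : U ⊆ A}. Opens contained in A: ∅.
Taking the union of these: int(A) = ∅.
cl(A) = ⋂ {C closed : A ⊆ C}. Closed sets containing A: {e}, {d, e}, {d, e, f}.
Intersecting these: cl(A) = {e}.
∂A = cl(A) ∖ int(A) = {e} ∖ ∅ = {e}.


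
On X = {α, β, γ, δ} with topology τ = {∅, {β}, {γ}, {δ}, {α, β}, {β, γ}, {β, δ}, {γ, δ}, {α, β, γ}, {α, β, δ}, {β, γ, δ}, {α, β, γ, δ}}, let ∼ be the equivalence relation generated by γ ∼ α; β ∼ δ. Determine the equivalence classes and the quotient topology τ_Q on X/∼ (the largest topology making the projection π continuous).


X/∼ = {[α=γ], [β=δ]}; |τ_Q| = 3.

Equivalence classes: [α=γ], [β=δ].
Quotient map π: X → X/∼ sends α ↦ [α=γ], β ↦ [β=δ], γ ↦ [α=γ], δ ↦ [β=δ].
For each subset V ⊆ X/∼, compute π^{-1}(V) ⊆ X and check whether π^{-1}(V) ∈ τ. V is open in τ_Q iff π^{-1}(V) ∈ τ.
  V = {}: π^{-1}(V) = ∅ ∈ τ ✓.
  V = {[α=γ]}: π^{-1}(V) = {α, γ} ∉ τ ✗.
  V = {[β=δ]}: π^{-1}(V) = {β, δ} ∈ τ ✓.
  V = {[α=γ], [β=δ]}: π^{-1}(V) = {α, β, γ, δ} ∈ τ ✓.
Open sets in the quotient: τ_Q = {{}, {[β=δ]}, {[α=γ], [β=δ]}} (3 elements).


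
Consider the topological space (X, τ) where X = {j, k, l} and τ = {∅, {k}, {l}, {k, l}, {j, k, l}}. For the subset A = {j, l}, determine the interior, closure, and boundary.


int(A) = {l}, cl(A) = {j, l}, ∂A = {j}.

Closed sets in (X, τ) are complements of opens:
  closed(X, τ) = {∅, {j}, {j, k}, {j, l}, {j, k, l}}.
int(A) = ⋃ {U ∈ τ : U ⊆ A}. Opens contained in A: ∅, {l}.
Taking the union of these: int(A) = {l}.
cl(A) = ⋂ {C closed : A ⊆ C}. Closed sets containing A: {j, l}, {j, k, l}.
Intersecting these: cl(A) = {j, l}.
∂A = cl(A) ∖ int(A) = {j, l} ∖ {l} = {j}.


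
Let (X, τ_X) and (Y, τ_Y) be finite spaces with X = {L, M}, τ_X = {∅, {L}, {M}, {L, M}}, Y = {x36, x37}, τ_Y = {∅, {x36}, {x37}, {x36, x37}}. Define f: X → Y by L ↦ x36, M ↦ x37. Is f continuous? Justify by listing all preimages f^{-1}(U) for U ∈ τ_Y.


f IS continuous.

Compute f^{-1}(U) for each U ∈ τ_Y:
  U = ∅: f^{-1}(U) = ∅ ∈ τ_X ✓.
  U = {x36}: f^{-1}(U) = {L} ∈ τ_X ✓.
  U = {x37}: f^{-1}(U) = {M} ∈ τ_X ✓.
  U = {x36, x37}: f^{-1}(U) = {L, M} ∈ τ_X ✓.
Every preimage lies in τ_X, so f IS continuous.


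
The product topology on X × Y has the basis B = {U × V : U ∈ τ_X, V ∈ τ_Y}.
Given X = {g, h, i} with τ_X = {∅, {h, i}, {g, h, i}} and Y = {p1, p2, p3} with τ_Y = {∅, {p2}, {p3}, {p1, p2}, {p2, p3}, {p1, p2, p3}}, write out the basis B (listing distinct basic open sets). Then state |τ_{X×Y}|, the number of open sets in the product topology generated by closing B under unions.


Basis B = {∅ × ∅, {h, i} × {p2}, {h, i} × {p3}, {g, h, i} × {p2}, {g, h, i} × {p3}, {h, i} × {p1, p2}, {h, i} × {p2, p3}, {g, h, i} × {p1, p2}, {g, h, i} × {p2, p3}, {h, i} × {p1, p2, p3}, {g, h, i} × {p1, p2, p3}}; |τ_{X×Y}| = 18.

Enumerate products U × V with U ∈ τ_X, V ∈ τ_Y (deduplicated):
  ∅ × ∅ = {} (∅)
  {h, i} × {p2} = {(h,p2), (i,p2)}
  {h, i} × {p3} = {(h,p3), (i,p3)}
  {g, h, i} × {p2} = {(g,p2), (h,p2), (i,p2)}
  {g, h, i} × {p3} = {(g,p3), (h,p3), (i,p3)}
  {h, i} × {p1, p2} = {(h,p1), (h,p2), (i,p1), (i,p2)}
  {h, i} × {p2, p3} = {(h,p2), (h,p3), (i,p2), (i,p3)}
  {g, h, i} × {p1, p2} = {(g,p1), (g,p2), (h,p1), (h,p2), (i,p1), (i,p2)}
  {g, h, i} × {p2, p3} = {(g,p2), (g,p3), (h,p2), (h,p3), (i,p2), (i,p3)}
  {h, i} × {p1, p2, p3} = {(h,p1), (h,p2), (h,p3), (i,p1), (i,p2), (i,p3)}
  {g, h, i} × {p1, p2, p3} = {(g,p1), (g,p2), (g,p3), (h,p1), (h,p2), (h,p3), (i,p1), (i,p2), (i,p3)}
These 11 distinct sets form the basis B.
Close under arbitrary unions to get τ_{X×Y}; counting gives |τ_{X×Y}| = 18.


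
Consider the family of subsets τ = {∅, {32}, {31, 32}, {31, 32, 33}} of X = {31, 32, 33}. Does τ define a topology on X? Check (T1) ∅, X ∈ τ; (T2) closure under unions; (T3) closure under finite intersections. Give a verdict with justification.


τ IS a topology on X.

Axiom (T1): ∅ ∈ τ? Yes; X ∈ τ? Yes.
Axiom (T2/T3): check pairwise unions and intersections of members of τ.
All pairwise intersections and unions checked — each lies in τ. Therefore τ satisfies (T1), (T2), (T3): it IS a topology on X.


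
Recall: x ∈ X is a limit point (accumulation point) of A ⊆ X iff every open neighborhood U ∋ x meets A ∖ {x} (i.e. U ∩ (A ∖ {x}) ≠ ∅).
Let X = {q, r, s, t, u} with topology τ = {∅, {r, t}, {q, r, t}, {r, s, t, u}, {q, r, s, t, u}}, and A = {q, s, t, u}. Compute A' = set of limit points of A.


A' = {q, r, s, u}

For each x ∈ X, list the open sets U ∈ τ with x ∈ U, then check whether U ∩ (A ∖ {x}) ≠ ∅ for every such U.
  x = q: opens ∋ x are {q, r, t}, {q, r, s, t, u}; each meets A ∖ {q}, so x IS a limit point.
  x = r: opens ∋ x are {r, t}, {q, r, t}, {r, s, t, u}, {q, r, s, t, u}; each meets A ∖ {r}, so x IS a limit point.
  x = s: opens ∋ x are {r, s, t, u}, {q, r, s, t, u}; each meets A ∖ {s}, so x IS a limit point.
  x = t: open {r, t} ∋ x has {r, t} ∩ (A ∖ {t}) = ∅, so x is NOT a limit point.
  x = u: opens ∋ x are {r, s, t, u}, {q, r, s, t, u}; each meets A ∖ {u}, so x IS a limit point.
Collecting: A' = {q, r, s, u}.


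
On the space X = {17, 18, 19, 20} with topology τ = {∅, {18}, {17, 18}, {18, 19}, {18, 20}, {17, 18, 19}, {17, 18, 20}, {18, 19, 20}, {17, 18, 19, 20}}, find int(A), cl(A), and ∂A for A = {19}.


int(A) = ∅, cl(A) = {19}, ∂A = {19}.

Closed sets in (X, τ) are complements of opens:
  closed(X, τ) = {∅, {17}, {19}, {20}, {17, 19}, {17, 20}, {19, 20}, {17, 19, 20}, {17, 18, 19, 20}}.
int(A) = ⋃ {U ∈ τ : U ⊆ A}. Opens contained in A: ∅.
Taking the union of these: int(A) = ∅.
cl(A) = ⋂ {C closed : A ⊆ C}. Closed sets containing A: {19}, {17, 19}, {19, 20}, {17, 19, 20}, {17, 18, 19, 20}.
Intersecting these: cl(A) = {19}.
∂A = cl(A) ∖ int(A) = {19} ∖ ∅ = {19}.


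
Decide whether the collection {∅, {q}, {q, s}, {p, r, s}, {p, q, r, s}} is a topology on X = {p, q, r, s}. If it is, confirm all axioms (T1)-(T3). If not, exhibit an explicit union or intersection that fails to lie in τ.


τ is NOT a topology on X.

Axiom (T1): ∅ ∈ τ? Yes; X ∈ τ? Yes.
Axiom (T2/T3): check pairwise unions and intersections of members of τ.
Counterexample for (T3): {q, s} ∩ {p, r, s} = {s} ∉ τ. Therefore τ is NOT a topology.


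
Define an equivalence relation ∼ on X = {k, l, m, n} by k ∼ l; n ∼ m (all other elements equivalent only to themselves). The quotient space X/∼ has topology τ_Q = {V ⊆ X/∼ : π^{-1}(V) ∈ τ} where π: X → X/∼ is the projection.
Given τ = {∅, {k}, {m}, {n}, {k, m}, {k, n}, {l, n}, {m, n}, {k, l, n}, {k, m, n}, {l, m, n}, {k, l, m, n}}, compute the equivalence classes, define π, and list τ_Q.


X/∼ = {[k=l], [m=n]}; |τ_Q| = 3.

Equivalence classes: [k=l], [m=n].
Quotient map π: X → X/∼ sends k ↦ [k=l], l ↦ [k=l], m ↦ [m=n], n ↦ [m=n].
For each subset V ⊆ X/∼, compute π^{-1}(V) ⊆ X and check whether π^{-1}(V) ∈ τ. V is open in τ_Q iff π^{-1}(V) ∈ τ.
  V = {}: π^{-1}(V) = ∅ ∈ τ ✓.
  V = {[k=l]}: π^{-1}(V) = {k, l} ∉ τ ✗.
  V = {[m=n]}: π^{-1}(V) = {m, n} ∈ τ ✓.
  V = {[k=l], [m=n]}: π^{-1}(V) = {k, l, m, n} ∈ τ ✓.
Open sets in the quotient: τ_Q = {{}, {[m=n]}, {[k=l], [m=n]}} (3 elements).


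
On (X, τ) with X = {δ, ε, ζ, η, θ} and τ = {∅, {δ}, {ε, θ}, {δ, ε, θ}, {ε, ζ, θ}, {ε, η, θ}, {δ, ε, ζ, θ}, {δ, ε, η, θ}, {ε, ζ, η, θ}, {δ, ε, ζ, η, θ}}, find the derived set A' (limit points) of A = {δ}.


A' = ∅

For each x ∈ X, list the open sets U ∈ τ with x ∈ U, then check whether U ∩ (A ∖ {x}) ≠ ∅ for every such U.
  x = δ: open {δ} ∋ x has {δ} ∩ (A ∖ {δ}) = ∅, so x is NOT a limit point.
  x = ε: open {ε, θ} ∋ x has {ε, θ} ∩ (A ∖ {ε}) = ∅, so x is NOT a limit point.
  x = ζ: open {ε, ζ, θ} ∋ x has {ε, ζ, θ} ∩ (A ∖ {ζ}) = ∅, so x is NOT a limit point.
  x = η: open {ε, η, θ} ∋ x has {ε, η, θ} ∩ (A ∖ {η}) = ∅, so x is NOT a limit point.
  x = θ: open {ε, θ} ∋ x has {ε, θ} ∩ (A ∖ {θ}) = ∅, so x is NOT a limit point.
Collecting: A' = ∅.


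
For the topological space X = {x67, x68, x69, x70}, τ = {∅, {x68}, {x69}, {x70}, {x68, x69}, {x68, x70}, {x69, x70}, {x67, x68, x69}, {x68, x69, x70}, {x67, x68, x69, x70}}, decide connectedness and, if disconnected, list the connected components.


(X, τ) is disconnected; components = [{x70}, {x67, x68, x69}].

Find clopen sets (U ∈ τ with X ∖ U ∈ τ):
  U = ∅, X ∖ U = {x67, x68, x69, x70} — both open, so U is clopen.
  U = {x70}, X ∖ U = {x67, x68, x69} — both open, so U is clopen.
  U = {x67, x68, x69}, X ∖ U = {x70} — both open, so U is clopen.
  U = {x67, x68, x69, x70}, X ∖ U = ∅ — both open, so U is clopen.
Nontrivial clopen(s) exist: e.g. {x70}. So (X, τ) is disconnected.
Compute connected components by grouping points that agree on all clopens:
  component: {x70}
  component: {x67, x68, x69}


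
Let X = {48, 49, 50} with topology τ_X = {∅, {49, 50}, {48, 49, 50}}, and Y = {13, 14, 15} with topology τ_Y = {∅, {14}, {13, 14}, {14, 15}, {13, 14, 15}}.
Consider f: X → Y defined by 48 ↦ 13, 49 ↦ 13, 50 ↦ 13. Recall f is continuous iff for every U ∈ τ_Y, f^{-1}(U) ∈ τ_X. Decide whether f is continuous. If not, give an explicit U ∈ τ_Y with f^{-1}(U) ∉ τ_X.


f IS continuous.

Compute f^{-1}(U) for each U ∈ τ_Y:
  U = ∅: f^{-1}(U) = ∅ ∈ τ_X ✓.
  U = {14}: f^{-1}(U) = ∅ ∈ τ_X ✓.
  U = {13, 14}: f^{-1}(U) = {48, 49, 50} ∈ τ_X ✓.
  U = {14, 15}: f^{-1}(U) = ∅ ∈ τ_X ✓.
  U = {13, 14, 15}: f^{-1}(U) = {48, 49, 50} ∈ τ_X ✓.
Every preimage lies in τ_X, so f IS continuous.


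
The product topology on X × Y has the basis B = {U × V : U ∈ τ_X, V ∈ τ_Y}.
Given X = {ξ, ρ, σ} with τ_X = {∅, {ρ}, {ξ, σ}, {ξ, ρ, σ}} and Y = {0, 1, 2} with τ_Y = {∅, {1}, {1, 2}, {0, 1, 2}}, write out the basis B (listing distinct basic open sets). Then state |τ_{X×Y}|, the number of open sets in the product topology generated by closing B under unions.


Basis B = {∅ × ∅, {ρ} × {1}, {ξ, σ} × {1}, {ρ} × {1, 2}, {ξ, ρ, σ} × {1}, {ρ} × {0, 1, 2}, {ξ, σ} × {1, 2}, {ξ, σ} × {0, 1, 2}, {ξ, ρ, σ} × {1, 2}, {ξ, ρ, σ} × {0, 1, 2}}; |τ_{X×Y}| = 16.

Enumerate products U × V with U ∈ τ_X, V ∈ τ_Y (deduplicated):
  ∅ × ∅ = {} (∅)
  {ρ} × {1} = {(ρ,1)}
  {ξ, σ} × {1} = {(ξ,1), (σ,1)}
  {ρ} × {1, 2} = {(ρ,1), (ρ,2)}
  {ξ, ρ, σ} × {1} = {(ξ,1), (ρ,1), (σ,1)}
  {ρ} × {0, 1, 2} = {(ρ,0), (ρ,1), (ρ,2)}
  {ξ, σ} × {1, 2} = {(ξ,1), (ξ,2), (σ,1), (σ,2)}
  {ξ, σ} × {0, 1, 2} = {(ξ,0), (ξ,1), (ξ,2), (σ,0), (σ,1), (σ,2)}
  {ξ, ρ, σ} × {1, 2} = {(ξ,1), (ξ,2), (ρ,1), (ρ,2), (σ,1), (σ,2)}
  {ξ, ρ, σ} × {0, 1, 2} = {(ξ,0), (ξ,1), (ξ,2), (ρ,0), (ρ,1), (ρ,2), (σ,0), (σ,1), (σ,2)}
These 10 distinct sets form the basis B.
Close under arbitrary unions to get τ_{X×Y}; counting gives |τ_{X×Y}| = 16.


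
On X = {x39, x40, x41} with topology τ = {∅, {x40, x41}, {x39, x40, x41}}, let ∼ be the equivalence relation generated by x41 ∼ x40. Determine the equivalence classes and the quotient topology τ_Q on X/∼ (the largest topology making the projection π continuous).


X/∼ = {[x39], [x40=x41]}; |τ_Q| = 3.

Equivalence classes: [x39], [x40=x41].
Quotient map π: X → X/∼ sends x39 ↦ [x39], x40 ↦ [x40=x41], x41 ↦ [x40=x41].
For each subset V ⊆ X/∼, compute π^{-1}(V) ⊆ X and check whether π^{-1}(V) ∈ τ. V is open in τ_Q iff π^{-1}(V) ∈ τ.
  V = {}: π^{-1}(V) = ∅ ∈ τ ✓.
  V = {[x39]}: π^{-1}(V) = {x39} ∉ τ ✗.
  V = {[x40=x41]}: π^{-1}(V) = {x40, x41} ∈ τ ✓.
  V = {[x39], [x40=x41]}: π^{-1}(V) = {x39, x40, x41} ∈ τ ✓.
Open sets in the quotient: τ_Q = {{}, {[x40=x41]}, {[x39], [x40=x41]}} (3 elements).


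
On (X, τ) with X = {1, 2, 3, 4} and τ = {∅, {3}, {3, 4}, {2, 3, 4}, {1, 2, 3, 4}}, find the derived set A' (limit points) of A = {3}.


A' = {1, 2, 4}

For each x ∈ X, list the open sets U ∈ τ with x ∈ U, then check whether U ∩ (A ∖ {x}) ≠ ∅ for every such U.
  x = 1: opens ∋ x are {1, 2, 3, 4}; each meets A ∖ {1}, so x IS a limit point.
  x = 2: opens ∋ x are {2, 3, 4}, {1, 2, 3, 4}; each meets A ∖ {2}, so x IS a limit point.
  x = 3: open {3} ∋ x has {3} ∩ (A ∖ {3}) = ∅, so x is NOT a limit point.
  x = 4: opens ∋ x are {3, 4}, {2, 3, 4}, {1, 2, 3, 4}; each meets A ∖ {4}, so x IS a limit point.
Collecting: A' = {1, 2, 4}.


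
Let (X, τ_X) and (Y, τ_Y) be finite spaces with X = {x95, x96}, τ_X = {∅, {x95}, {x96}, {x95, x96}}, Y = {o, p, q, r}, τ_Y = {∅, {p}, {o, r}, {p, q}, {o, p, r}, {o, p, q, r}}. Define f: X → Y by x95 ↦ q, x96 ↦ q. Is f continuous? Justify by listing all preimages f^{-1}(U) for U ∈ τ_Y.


f IS continuous.

Compute f^{-1}(U) for each U ∈ τ_Y:
  U = ∅: f^{-1}(U) = ∅ ∈ τ_X ✓.
  U = {p}: f^{-1}(U) = ∅ ∈ τ_X ✓.
  U = {o, r}: f^{-1}(U) = ∅ ∈ τ_X ✓.
  U = {p, q}: f^{-1}(U) = {x95, x96} ∈ τ_X ✓.
  U = {o, p, r}: f^{-1}(U) = ∅ ∈ τ_X ✓.
  U = {o, p, q, r}: f^{-1}(U) = {x95, x96} ∈ τ_X ✓.
Every preimage lies in τ_X, so f IS continuous.


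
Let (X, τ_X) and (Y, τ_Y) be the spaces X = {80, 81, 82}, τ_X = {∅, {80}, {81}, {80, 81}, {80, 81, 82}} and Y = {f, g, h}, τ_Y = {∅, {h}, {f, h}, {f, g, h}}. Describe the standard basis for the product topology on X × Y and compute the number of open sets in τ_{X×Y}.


Basis B = {∅ × ∅, {80} × {h}, {81} × {h}, {80} × {f, h}, {80, 81} × {h}, {81} × {f, h}, {80} × {f, g, h}, {80, 81, 82} × {h}, {81} × {f, g, h}, {80, 81} × {f, h}, {80, 81} × {f, g, h}, {80, 81, 82} × {f, h}, {80, 81, 82} × {f, g, h}}; |τ_{X×Y}| = 30.

Enumerate products U × V with U ∈ τ_X, V ∈ τ_Y (deduplicated):
  ∅ × ∅ = {} (∅)
  {80} × {h} = {(80,h)}
  {81} × {h} = {(81,h)}
  {80} × {f, h} = {(80,f), (80,h)}
  {80, 81} × {h} = {(80,h), (81,h)}
  {81} × {f, h} = {(81,f), (81,h)}
  {80} × {f, g, h} = {(80,f), (80,g), (80,h)}
  {80, 81, 82} × {h} = {(80,h), (81,h), (82,h)}
  {81} × {f, g, h} = {(81,f), (81,g), (81,h)}
  {80, 81} × {f, h} = {(80,f), (80,h), (81,f), (81,h)}
  {80, 81} × {f, g, h} = {(80,f), (80,g), (80,h), (81,f), (81,g), (81,h)}
  {80, 81, 82} × {f, h} = {(80,f), (80,h), (81,f), (81,h), (82,f), (82,h)}
  {80, 81, 82} × {f, g, h} = {(80,f), (80,g), (80,h), (81,f), (81,g), (81,h), (82,f), (82,g), (82,h)}
These 13 distinct sets form the basis B.
Close under arbitrary unions to get τ_{X×Y}; counting gives |τ_{X×Y}| = 30.


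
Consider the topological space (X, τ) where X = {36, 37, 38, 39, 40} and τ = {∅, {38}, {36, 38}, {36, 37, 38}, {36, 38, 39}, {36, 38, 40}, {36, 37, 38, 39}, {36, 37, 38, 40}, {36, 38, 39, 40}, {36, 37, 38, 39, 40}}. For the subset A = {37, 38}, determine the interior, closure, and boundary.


int(A) = {38}, cl(A) = {36, 37, 38, 39, 40}, ∂A = {36, 37, 39, 40}.

Closed sets in (X, τ) are complements of opens:
  closed(X, τ) = {∅, {37}, {39}, {40}, {37, 39}, {37, 40}, {39, 40}, {37, 39, 40}, {36, 37, 39, 40}, {36, 37, 38, 39, 40}}.
int(A) = ⋃ {U ∈ τ : U ⊆ A}. Opens contained in A: ∅, {38}.
Taking the union of these: int(A) = {38}.
cl(A) = ⋂ {C closed : A ⊆ C}. Closed sets containing A: {36, 37, 38, 39, 40}.
Intersecting these: cl(A) = {36, 37, 38, 39, 40}.
∂A = cl(A) ∖ int(A) = {36, 37, 38, 39, 40} ∖ {38} = {36, 37, 39, 40}.


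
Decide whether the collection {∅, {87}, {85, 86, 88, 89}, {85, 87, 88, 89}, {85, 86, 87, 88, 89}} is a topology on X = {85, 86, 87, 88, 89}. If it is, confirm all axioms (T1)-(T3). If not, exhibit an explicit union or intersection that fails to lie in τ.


τ is NOT a topology on X.

Axiom (T1): ∅ ∈ τ? Yes; X ∈ τ? Yes.
Axiom (T2/T3): check pairwise unions and intersections of members of τ.
Counterexample for (T3): {85, 86, 88, 89} ∩ {85, 87, 88, 89} = {85, 88, 89} ∉ τ. Therefore τ is NOT a topology.


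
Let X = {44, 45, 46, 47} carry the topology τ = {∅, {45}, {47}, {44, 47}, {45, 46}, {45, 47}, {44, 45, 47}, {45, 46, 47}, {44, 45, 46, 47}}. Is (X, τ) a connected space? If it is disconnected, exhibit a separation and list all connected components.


(X, τ) is disconnected; components = [{44, 47}, {45, 46}].

Find clopen sets (U ∈ τ with X ∖ U ∈ τ):
  U = ∅, X ∖ U = {44, 45, 46, 47} — both open, so U is clopen.
  U = {44, 47}, X ∖ U = {45, 46} — both open, so U is clopen.
  U = {45, 46}, X ∖ U = {44, 47} — both open, so U is clopen.
  U = {44, 45, 46, 47}, X ∖ U = ∅ — both open, so U is clopen.
Nontrivial clopen(s) exist: e.g. {44, 47}. So (X, τ) is disconnected.
Compute connected components by grouping points that agree on all clopens:
  component: {44, 47}
  component: {45, 46}


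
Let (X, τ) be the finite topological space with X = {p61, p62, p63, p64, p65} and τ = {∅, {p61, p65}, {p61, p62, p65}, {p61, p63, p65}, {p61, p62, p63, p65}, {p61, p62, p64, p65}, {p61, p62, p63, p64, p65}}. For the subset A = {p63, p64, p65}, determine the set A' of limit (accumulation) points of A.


A' = {p61, p62, p63, p64}

For each x ∈ X, list the open sets U ∈ τ with x ∈ U, then check whether U ∩ (A ∖ {x}) ≠ ∅ for every such U.
  x = p61: opens ∋ x are {p61, p65}, {p61, p62, p65}, {p61, p63, p65}, {p61, p62, p63, p65}, {p61, p62, p64, p65}, {p61, p62, p63, p64, p65}; each meets A ∖ {p61}, so x IS a limit point.
  x = p62: opens ∋ x are {p61, p62, p65}, {p61, p62, p63, p65}, {p61, p62, p64, p65}, {p61, p62, p63, p64, p65}; each meets A ∖ {p62}, so x IS a limit point.
  x = p63: opens ∋ x are {p61, p63, p65}, {p61, p62, p63, p65}, {p61, p62, p63, p64, p65}; each meets A ∖ {p63}, so x IS a limit point.
  x = p64: opens ∋ x are {p61, p62, p64, p65}, {p61, p62, p63, p64, p65}; each meets A ∖ {p64}, so x IS a limit point.
  x = p65: open {p61, p65} ∋ x has {p61, p65} ∩ (A ∖ {p65}) = ∅, so x is NOT a limit point.
Collecting: A' = {p61, p62, p63, p64}.


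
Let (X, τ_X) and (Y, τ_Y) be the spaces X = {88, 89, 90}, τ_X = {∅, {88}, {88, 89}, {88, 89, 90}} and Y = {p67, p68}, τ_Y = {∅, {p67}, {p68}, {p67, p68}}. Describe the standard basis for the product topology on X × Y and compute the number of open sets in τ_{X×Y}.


Basis B = {∅ × ∅, {88} × {p67}, {88} × {p68}, {88} × {p67, p68}, {88, 89} × {p67}, {88, 89} × {p68}, {88, 89, 90} × {p67}, {88, 89, 90} × {p68}, {88, 89} × {p67, p68}, {88, 89, 90} × {p67, p68}}; |τ_{X×Y}| = 16.

Enumerate products U × V with U ∈ τ_X, V ∈ τ_Y (deduplicated):
  ∅ × ∅ = {} (∅)
  {88} × {p67} = {(88,p67)}
  {88} × {p68} = {(88,p68)}
  {88} × {p67, p68} = {(88,p67), (88,p68)}
  {88, 89} × {p67} = {(88,p67), (89,p67)}
  {88, 89} × {p68} = {(88,p68), (89,p68)}
  {88, 89, 90} × {p67} = {(88,p67), (89,p67), (90,p67)}
  {88, 89, 90} × {p68} = {(88,p68), (89,p68), (90,p68)}
  {88, 89} × {p67, p68} = {(88,p67), (88,p68), (89,p67), (89,p68)}
  {88, 89, 90} × {p67, p68} = {(88,p67), (88,p68), (89,p67), (89,p68), (90,p67), (90,p68)}
These 10 distinct sets form the basis B.
Close under arbitrary unions to get τ_{X×Y}; counting gives |τ_{X×Y}| = 16.


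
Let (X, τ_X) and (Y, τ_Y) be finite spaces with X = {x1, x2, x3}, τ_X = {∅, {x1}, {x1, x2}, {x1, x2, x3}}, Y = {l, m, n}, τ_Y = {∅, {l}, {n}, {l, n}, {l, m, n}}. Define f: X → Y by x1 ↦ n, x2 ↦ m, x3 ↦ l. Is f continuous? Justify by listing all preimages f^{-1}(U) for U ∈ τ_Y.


f is NOT continuous.

Compute f^{-1}(U) for each U ∈ τ_Y:
  U = ∅: f^{-1}(U) = ∅ ∈ τ_X ✓.
  U = {l}: f^{-1}(U) = {x3} ∉ τ_X ✗.
  U = {n}: f^{-1}(U) = {x1} ∈ τ_X ✓.
  U = {l, n}: f^{-1}(U) = {x1, x3} ∉ τ_X ✗.
  U = {l, m, n}: f^{-1}(U) = {x1, x2, x3} ∈ τ_X ✓.
Found U = {l} with f^{-1}(U) = {x3} not in τ_X. Therefore f is NOT continuous.


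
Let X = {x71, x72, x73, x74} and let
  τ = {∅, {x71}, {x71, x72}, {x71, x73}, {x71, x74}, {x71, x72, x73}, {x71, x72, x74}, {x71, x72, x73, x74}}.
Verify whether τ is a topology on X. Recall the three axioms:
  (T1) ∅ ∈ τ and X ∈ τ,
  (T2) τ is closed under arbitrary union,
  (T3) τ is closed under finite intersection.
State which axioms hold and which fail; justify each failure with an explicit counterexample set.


τ is NOT a topology on X.

Axiom (T1): ∅ ∈ τ? Yes; X ∈ τ? Yes.
Axiom (T2/T3): check pairwise unions and intersections of members of τ.
Counterexample for (T2): {x71, x73} ∪ {x71, x74} = {x71, x73, x74} ∉ τ. Therefore τ is NOT a topology.


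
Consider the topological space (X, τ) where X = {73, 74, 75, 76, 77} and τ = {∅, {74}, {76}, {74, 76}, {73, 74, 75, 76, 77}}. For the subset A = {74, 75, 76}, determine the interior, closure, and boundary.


int(A) = {74, 76}, cl(A) = {73, 74, 75, 76, 77}, ∂A = {73, 75, 77}.

Closed sets in (X, τ) are complements of opens:
  closed(X, τ) = {∅, {73, 75, 77}, {73, 74, 75, 77}, {73, 75, 76, 77}, {73, 74, 75, 76, 77}}.
int(A) = ⋃ {U ∈ τ : U ⊆ A}. Opens contained in A: ∅, {74}, {76}, {74, 76}.
Taking the union of these: int(A) = {74, 76}.
cl(A) = ⋂ {C closed : A ⊆ C}. Closed sets containing A: {73, 74, 75, 76, 77}.
Intersecting these: cl(A) = {73, 74, 75, 76, 77}.
∂A = cl(A) ∖ int(A) = {73, 74, 75, 76, 77} ∖ {74, 76} = {73, 75, 77}.


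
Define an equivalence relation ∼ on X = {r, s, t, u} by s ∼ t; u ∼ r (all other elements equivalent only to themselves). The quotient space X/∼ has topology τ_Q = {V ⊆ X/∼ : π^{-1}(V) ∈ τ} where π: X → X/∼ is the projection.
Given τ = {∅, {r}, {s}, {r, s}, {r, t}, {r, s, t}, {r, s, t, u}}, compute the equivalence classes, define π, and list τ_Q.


X/∼ = {[r=u], [s=t]}; |τ_Q| = 2.

Equivalence classes: [r=u], [s=t].
Quotient map π: X → X/∼ sends r ↦ [r=u], s ↦ [s=t], t ↦ [s=t], u ↦ [r=u].
For each subset V ⊆ X/∼, compute π^{-1}(V) ⊆ X and check whether π^{-1}(V) ∈ τ. V is open in τ_Q iff π^{-1}(V) ∈ τ.
  V = {}: π^{-1}(V) = ∅ ∈ τ ✓.
  V = {[r=u]}: π^{-1}(V) = {r, u} ∉ τ ✗.
  V = {[s=t]}: π^{-1}(V) = {s, t} ∉ τ ✗.
  V = {[r=u], [s=t]}: π^{-1}(V) = {r, s, t, u} ∈ τ ✓.
Open sets in the quotient: τ_Q = {{}, {[r=u], [s=t]}} (2 elements).


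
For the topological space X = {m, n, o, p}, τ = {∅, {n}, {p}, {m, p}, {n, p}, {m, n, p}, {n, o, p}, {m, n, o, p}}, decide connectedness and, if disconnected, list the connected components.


(X, τ) is connected.

Find clopen sets (U ∈ τ with X ∖ U ∈ τ):
  U = ∅, X ∖ U = {m, n, o, p} — both open, so U is clopen.
  U = {m, n, o, p}, X ∖ U = ∅ — both open, so U is clopen.
Only trivial clopens (∅ and X) exist, so (X, τ) is connected.
Compute connected components by grouping points that agree on all clopens:
  component: {m, n, o, p}


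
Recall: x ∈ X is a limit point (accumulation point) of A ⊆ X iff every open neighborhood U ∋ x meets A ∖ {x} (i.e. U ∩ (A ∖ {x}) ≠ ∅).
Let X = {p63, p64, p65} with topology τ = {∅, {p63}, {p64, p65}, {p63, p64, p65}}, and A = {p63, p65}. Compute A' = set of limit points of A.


A' = {p64}

For each x ∈ X, list the open sets U ∈ τ with x ∈ U, then check whether U ∩ (A ∖ {x}) ≠ ∅ for every such U.
  x = p63: open {p63} ∋ x has {p63} ∩ (A ∖ {p63}) = ∅, so x is NOT a limit point.
  x = p64: opens ∋ x are {p64, p65}, {p63, p64, p65}; each meets A ∖ {p64}, so x IS a limit point.
  x = p65: open {p64, p65} ∋ x has {p64, p65} ∩ (A ∖ {p65}) = ∅, so x is NOT a limit point.
Collecting: A' = {p64}.


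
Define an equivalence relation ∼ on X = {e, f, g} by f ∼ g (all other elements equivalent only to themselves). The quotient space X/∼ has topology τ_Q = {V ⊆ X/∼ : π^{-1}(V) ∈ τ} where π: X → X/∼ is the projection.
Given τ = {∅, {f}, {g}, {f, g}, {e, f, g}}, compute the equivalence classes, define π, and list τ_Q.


X/∼ = {[e], [f=g]}; |τ_Q| = 3.

Equivalence classes: [e], [f=g].
Quotient map π: X → X/∼ sends e ↦ [e], f ↦ [f=g], g ↦ [f=g].
For each subset V ⊆ X/∼, compute π^{-1}(V) ⊆ X and check whether π^{-1}(V) ∈ τ. V is open in τ_Q iff π^{-1}(V) ∈ τ.
  V = {}: π^{-1}(V) = ∅ ∈ τ ✓.
  V = {[e]}: π^{-1}(V) = {e} ∉ τ ✗.
  V = {[f=g]}: π^{-1}(V) = {f, g} ∈ τ ✓.
  V = {[e], [f=g]}: π^{-1}(V) = {e, f, g} ∈ τ ✓.
Open sets in the quotient: τ_Q = {{}, {[f=g]}, {[e], [f=g]}} (3 elements).


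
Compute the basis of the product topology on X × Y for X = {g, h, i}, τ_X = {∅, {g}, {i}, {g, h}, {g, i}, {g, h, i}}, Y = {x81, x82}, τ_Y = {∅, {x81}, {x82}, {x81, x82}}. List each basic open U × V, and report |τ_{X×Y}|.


Basis B = {∅ × ∅, {g} × {x81}, {g} × {x82}, {i} × {x81}, {i} × {x82}, {g} × {x81, x82}, {g, h} × {x81}, {g, i} × {x81}, {g, h} × {x82}, {g, i} × {x82}, {i} × {x81, x82}, {g, h, i} × {x81}, {g, h, i} × {x82}, {g, h} × {x81, x82}, {g, i} × {x81, x82}, {g, h, i} × {x81, x82}}; |τ_{X×Y}| = 36.

Enumerate products U × V with U ∈ τ_X, V ∈ τ_Y (deduplicated):
  ∅ × ∅ = {} (∅)
  {g} × {x81} = {(g,x81)}
  {g} × {x82} = {(g,x82)}
  {i} × {x81} = {(i,x81)}
  {i} × {x82} = {(i,x82)}
  {g} × {x81, x82} = {(g,x81), (g,x82)}
  {g, h} × {x81} = {(g,x81), (h,x81)}
  {g, i} × {x81} = {(g,x81), (i,x81)}
  {g, h} × {x82} = {(g,x82), (h,x82)}
  {g, i} × {x82} = {(g,x82), (i,x82)}
  {i} × {x81, x82} = {(i,x81), (i,x82)}
  {g, h, i} × {x81} = {(g,x81), (h,x81), (i,x81)}
  {g, h, i} × {x82} = {(g,x82), (h,x82), (i,x82)}
  {g, h} × {x81, x82} = {(g,x81), (g,x82), (h,x81), (h,x82)}
  {g, i} × {x81, x82} = {(g,x81), (g,x82), (i,x81), (i,x82)}
  {g, h, i} × {x81, x82} = {(g,x81), (g,x82), (h,x81), (h,x82), (i,x81), (i,x82)}
These 16 distinct sets form the basis B.
Close under arbitrary unions to get τ_{X×Y}; counting gives |τ_{X×Y}| = 36.


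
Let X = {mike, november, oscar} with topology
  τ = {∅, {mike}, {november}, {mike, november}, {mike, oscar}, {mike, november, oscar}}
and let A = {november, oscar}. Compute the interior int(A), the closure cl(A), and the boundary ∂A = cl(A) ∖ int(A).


int(A) = {november}, cl(A) = {november, oscar}, ∂A = {oscar}.

Closed sets in (X, τ) are complements of opens:
  closed(X, τ) = {∅, {november}, {oscar}, {mike, oscar}, {november, oscar}, {mike, november, oscar}}.
int(A) = ⋃ {U ∈ τ : U ⊆ A}. Opens contained in A: ∅, {november}.
Taking the union of these: int(A) = {november}.
cl(A) = ⋂ {C closed : A ⊆ C}. Closed sets containing A: {november, oscar}, {mike, november, oscar}.
Intersecting these: cl(A) = {november, oscar}.
∂A = cl(A) ∖ int(A) = {november, oscar} ∖ {november} = {oscar}.


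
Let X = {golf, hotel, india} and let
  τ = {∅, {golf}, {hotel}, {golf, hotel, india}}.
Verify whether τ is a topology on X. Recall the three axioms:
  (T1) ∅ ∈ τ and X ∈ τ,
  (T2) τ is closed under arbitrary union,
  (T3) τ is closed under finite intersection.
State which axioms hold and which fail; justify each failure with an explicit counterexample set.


τ is NOT a topology on X.

Axiom (T1): ∅ ∈ τ? Yes; X ∈ τ? Yes.
Axiom (T2/T3): check pairwise unions and intersections of members of τ.
Counterexample for (T2): {golf} ∪ {hotel} = {golf, hotel} ∉ τ. Therefore τ is NOT a topology.


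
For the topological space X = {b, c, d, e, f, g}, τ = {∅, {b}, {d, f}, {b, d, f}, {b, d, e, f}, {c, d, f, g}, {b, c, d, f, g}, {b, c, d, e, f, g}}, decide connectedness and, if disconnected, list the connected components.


(X, τ) is connected.

Find clopen sets (U ∈ τ with X ∖ U ∈ τ):
  U = ∅, X ∖ U = {b, c, d, e, f, g} — both open, so U is clopen.
  U = {b, c, d, e, f, g}, X ∖ U = ∅ — both open, so U is clopen.
Only trivial clopens (∅ and X) exist, so (X, τ) is connected.
Compute connected components by grouping points that agree on all clopens:
  component: {b, c, d, e, f, g}
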